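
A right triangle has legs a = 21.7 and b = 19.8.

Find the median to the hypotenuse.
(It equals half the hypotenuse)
Hypotenuse c = √(a² + b²) = √(470.89 + 392.04) = √862.93 ≈ 29.3757
Median to hypotenuse = c/2 ≈ 29.3757/2 ≈ 14.6878

Median = 14.69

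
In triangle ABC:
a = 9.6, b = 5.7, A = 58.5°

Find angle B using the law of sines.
a/sin(A) = b/sin(B)  ⇒  sin(B) = b·sin(A)/a = 5.7·sin(58.5°)/9.6
sin(58.5°) ≈ 0.85264
sin(B) ≈ 5.7·0.85264/9.6 ≈ 4.86005/9.6 ≈ 0.506255
B = arcsin(0.506255) ≈ 30.4147°
(Since b ≤ a we need B ≤ A, so the obtuse alternative 180° − 30.4147° ≈ 149.585° is rejected.)

B = 30.41°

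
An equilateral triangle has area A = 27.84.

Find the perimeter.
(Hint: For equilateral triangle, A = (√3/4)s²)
A = (√3/4)s²  ⇒  s² = 4A/√3 = 4·27.84/√3 = 111.36/1.73205 ≈ 64.2937
s ≈ √64.2937 ≈ 8.01834
Perimeter = 3s ≈ 3·8.01834 ≈ 24.055

Perimeter = 24.06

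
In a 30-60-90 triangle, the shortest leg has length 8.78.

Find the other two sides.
In a 30-60-90 triangle the sides are in ratio 1 : √3 : 2 (short leg : long leg : hypotenuse).
Long leg = 8.78·√3 ≈ 8.78·1.73205 ≈ 15.2074
Hypotenuse = 2·8.78 = 17.56

Long leg = 8.78√3 = 15.21, Hypotenuse = 17.56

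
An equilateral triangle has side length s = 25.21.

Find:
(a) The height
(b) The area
(a) The height splits the triangle into two 30-60-90 halves: h = s·√3/2 = 25.21·1.73205/2 ≈ 43.665/2 ≈ 21.8325
(b) Area = (√3/4)·s² = (√3/4)·25.21² = (√3/4)·635.5441 ≈ 0.433013·635.5441 ≈ 275.199

Height = 21.83, Area = 275.2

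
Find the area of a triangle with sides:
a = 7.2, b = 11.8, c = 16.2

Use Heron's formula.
s = (7.2 + 11.8 + 16.2)/2 = 35.2/2 = 17.6
s − a = 10.4, s − b = 5.8, s − c = 1.4
s(s−a)(s−b)(s−c) = 17.6·10.4·5.8·1.4 ≈ 1486.28
Area = √1486.28 ≈ 38.5524

Area = 38.55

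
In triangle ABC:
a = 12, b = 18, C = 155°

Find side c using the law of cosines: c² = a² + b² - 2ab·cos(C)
c² = 12² + 18² − 2·12·18·cos(155°)
cos(155°) ≈ -0.906308
c² ≈ 144 + 324 − 432·(-0.906308) ≈ 468 + 391.525 ≈ 859.525
c ≈ √859.525 ≈ 29.3177

c = 29.32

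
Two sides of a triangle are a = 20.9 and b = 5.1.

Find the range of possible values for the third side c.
Triangle inequality: |a − b| < c < a + b
|a − b| = |20.9 − 5.1| = 15.8
a + b = 20.9 + 5.1 = 26

15.8 < c < 26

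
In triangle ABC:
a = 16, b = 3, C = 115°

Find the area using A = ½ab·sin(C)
A = ½·a·b·sin(C) = ½·16·3·sin(115°)
sin(115°) ≈ 0.906308
A ≈ ½·48·0.906308 = 24·0.906308 ≈ 21.7514

Area = 21.75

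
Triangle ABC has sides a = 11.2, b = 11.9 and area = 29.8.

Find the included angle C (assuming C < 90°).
Area = ½·a·b·sin(C)  ⇒  sin(C) = 2·Area/(a·b) = 2·29.8/(11.2·11.9) = 59.6/133.28 ≈ 0.447179
C = arcsin(0.447179) ≈ 26.5628° (taking the acute solution since C < 90°)

C = 26.56°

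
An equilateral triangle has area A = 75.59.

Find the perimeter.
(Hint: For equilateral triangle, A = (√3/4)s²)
A = (√3/4)s²  ⇒  s² = 4A/√3 = 4·75.59/√3 = 302.36/1.73205 ≈ 174.568
s ≈ √174.568 ≈ 13.2124
Perimeter = 3s ≈ 3·13.2124 ≈ 39.6372

Perimeter = 39.64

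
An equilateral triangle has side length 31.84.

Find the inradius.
r = Area/s with s the semi-perimeter.
Area = (√3/4)·31.84² = (√3/4)·1013.7856 ≈ 0.433013·1013.7856 ≈ 438.982
s = 3·31.84/2 = 47.76
r ≈ 438.982/47.76 ≈ 9.19142
(Equivalently r = side/(2√3) = 31.84/3.4641 ≈ 9.19142.)

r = 9.191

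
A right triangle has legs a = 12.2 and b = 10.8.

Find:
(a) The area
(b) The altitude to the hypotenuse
(a) The legs are perpendicular, so Area = ½·a·b = ½·12.2·10.8 = ½·131.76 = 65.88
(b) Hypotenuse c = √(a² + b²) = √(148.84 + 116.64) = √265.48 ≈ 16.2936
    Area = ½·c·h_c  ⇒  h_c = 2·Area/c = 131.76/16.2936 ≈ 8.08663

Area = 65.88, h_c = 8.087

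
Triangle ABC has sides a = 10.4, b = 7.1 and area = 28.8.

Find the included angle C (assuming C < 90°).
Area = ½·a·b·sin(C)  ⇒  sin(C) = 2·Area/(a·b) = 2·28.8/(10.4·7.1) = 57.6/73.84 ≈ 0.780065
C = arcsin(0.780065) ≈ 51.2665° (taking the acute solution since C < 90°)

C = 51.27°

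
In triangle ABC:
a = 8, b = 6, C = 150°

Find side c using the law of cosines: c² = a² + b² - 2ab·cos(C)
c² = 8² + 6² − 2·8·6·cos(150°)
cos(150°) ≈ -0.866025
c² ≈ 64 + 36 − 96·(-0.866025) ≈ 100 + 83.1384 ≈ 183.138
c ≈ √183.138 ≈ 13.5329

c = 13.53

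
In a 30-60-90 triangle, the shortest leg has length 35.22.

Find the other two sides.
In a 30-60-90 triangle the sides are in ratio 1 : √3 : 2 (short leg : long leg : hypotenuse).
Long leg = 35.22·√3 ≈ 35.22·1.73205 ≈ 61.0028
Hypotenuse = 2·35.22 = 70.44

Long leg = 35.22√3 = 61, Hypotenuse = 70.44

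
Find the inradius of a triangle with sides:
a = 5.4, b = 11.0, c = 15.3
r = Area/s where s is the semi-perimeter.
s = (5.4 + 11.0 + 15.3)/2 = 31.7/2 = 15.85
Area = √(s(s−a)(s−b)(s−c)) = √(15.85·10.45·4.85·0.55) ≈ √441.825 ≈ 21.0196
r ≈ 21.0196/15.85 ≈ 1.32616

r = 1.326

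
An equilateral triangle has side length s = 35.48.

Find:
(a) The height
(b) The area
(a) The height splits the triangle into two 30-60-90 halves: h = s·√3/2 = 35.48·1.73205/2 ≈ 61.4532/2 ≈ 30.7266
(b) Area = (√3/4)·s² = (√3/4)·35.48² = (√3/4)·1258.8304 ≈ 0.433013·1258.8304 ≈ 545.09

Height = 30.73, Area = 545.1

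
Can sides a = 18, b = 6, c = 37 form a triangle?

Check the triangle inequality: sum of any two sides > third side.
a + b vs c: 18 + 6 = 24 ≤ 37  ✗
a + c vs b: 18 + 37 = 55 > 6  ✓
b + c vs a: 6 + 37 = 43 > 18  ✓

No: 18 + 6 = 24 is not > 37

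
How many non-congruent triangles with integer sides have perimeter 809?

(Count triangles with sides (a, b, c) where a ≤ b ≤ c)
Let a ≤ b ≤ c with a + b + c = 809. The only binding inequality is a + b > c, i.e. 809 − c > c, so c < 809/2; and c ≥ 809/3 since c is the largest side.
So 270 ≤ c ≤ 404. For each c, b runs from ⌈(809 − c)/2⌉ up to c (then a = 809 − b − c satisfies 1 ≤ a ≤ b automatically), giving c − ⌈(809 − c)/2⌉ + 1 choices.
Summing over c: 1 + 3 + 4 + 6 + … + 201 + 202  (135 terms, c = 270, …, 404) = 13736
Check (closed form: nearest integer to p²/48 for even p, (p+3)²/48 for odd p): (809+3)²/48 = 812²/48 = 659344/48 ≈ 13736.33 → 13736

13736 triangles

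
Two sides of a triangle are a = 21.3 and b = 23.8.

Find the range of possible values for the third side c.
Triangle inequality: |a − b| < c < a + b
|a − b| = |21.3 − 23.8| = 2.5
a + b = 21.3 + 23.8 = 45.1

2.5 < c < 45.1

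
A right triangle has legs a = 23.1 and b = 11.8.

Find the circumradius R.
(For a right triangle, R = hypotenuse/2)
Hypotenuse c = √(a² + b²) = √(533.61 + 139.24) = √672.85 ≈ 25.9394
R = c/2 ≈ 25.9394/2 ≈ 12.9697

R = 12.97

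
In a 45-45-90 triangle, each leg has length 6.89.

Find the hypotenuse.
In a 45-45-90 triangle the sides are in ratio 1 : 1 : √2, so hypotenuse = leg·√2.
Hypotenuse = 6.89·√2 ≈ 6.89·1.41421 ≈ 9.74393

Hypotenuse = 6.89√2 = 9.744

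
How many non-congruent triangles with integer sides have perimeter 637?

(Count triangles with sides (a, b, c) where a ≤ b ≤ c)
Let a ≤ b ≤ c with a + b + c = 637. The only binding inequality is a + b > c, i.e. 637 − c > c, so c < 637/2; and c ≥ 637/3 since c is the largest side.
So 213 ≤ c ≤ 318. For each c, b runs from ⌈(637 − c)/2⌉ up to c (then a = 637 − b − c satisfies 1 ≤ a ≤ b automatically), giving c − ⌈(637 − c)/2⌉ + 1 choices.
Summing over c: 2 + 3 + 5 + 6 + … + 158 + 159  (106 terms, c = 213, …, 318) = 8533
Check (closed form: nearest integer to p²/48 for even p, (p+3)²/48 for odd p): (637+3)²/48 = 640²/48 = 409600/48 ≈ 8533.33 → 8533

8533 triangles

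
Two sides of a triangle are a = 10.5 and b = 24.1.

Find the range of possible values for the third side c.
Triangle inequality: |a − b| < c < a + b
|a − b| = |10.5 − 24.1| = 13.6
a + b = 10.5 + 24.1 = 34.6

13.6 < c < 34.6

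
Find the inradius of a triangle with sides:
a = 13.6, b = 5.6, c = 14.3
r = Area/s where s is the semi-perimeter.
s = (13.6 + 5.6 + 14.3)/2 = 33.5/2 = 16.75
Area = √(s(s−a)(s−b)(s−c)) = √(16.75·3.15·11.15·2.45) ≈ √1441.34 ≈ 37.965
r ≈ 37.965/16.75 ≈ 2.26657

r = 2.267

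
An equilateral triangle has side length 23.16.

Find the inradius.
r = Area/s with s the semi-perimeter.
Area = (√3/4)·23.16² = (√3/4)·536.3856 ≈ 0.433013·536.3856 ≈ 232.262
s = 3·23.16/2 = 34.74
r ≈ 232.262/34.74 ≈ 6.68572
(Equivalently r = side/(2√3) = 23.16/3.4641 ≈ 6.68572.)

r = 6.686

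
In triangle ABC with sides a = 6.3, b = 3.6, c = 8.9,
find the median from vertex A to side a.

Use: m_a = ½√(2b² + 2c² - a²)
m_a = ½√(2·3.6² + 2·8.9² − 6.3²) = ½√(2·12.96 + 2·79.21 − 39.69) = ½√(25.92 + 158.42 − 39.69) = ½√144.65
√144.65 ≈ 12.0271, so m_a ≈ 6.01353

m_a = 6.014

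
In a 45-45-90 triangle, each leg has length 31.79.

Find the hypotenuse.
In a 45-45-90 triangle the sides are in ratio 1 : 1 : √2, so hypotenuse = leg·√2.
Hypotenuse = 31.79·√2 ≈ 31.79·1.41421 ≈ 44.9578

Hypotenuse = 31.79√2 = 44.96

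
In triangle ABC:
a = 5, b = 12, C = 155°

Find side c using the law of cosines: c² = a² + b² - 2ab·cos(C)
c² = 5² + 12² − 2·5·12·cos(155°)
cos(155°) ≈ -0.906308
c² ≈ 25 + 144 − 120·(-0.906308) ≈ 169 + 108.757 ≈ 277.757
c ≈ √277.757 ≈ 16.666

c = 16.67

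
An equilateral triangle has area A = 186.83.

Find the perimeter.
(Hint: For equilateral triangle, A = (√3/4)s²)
A = (√3/4)s²  ⇒  s² = 4A/√3 = 4·186.83/√3 = 747.32/1.73205 ≈ 431.465
s ≈ √431.465 ≈ 20.7717
Perimeter = 3s ≈ 3·20.7717 ≈ 62.3152

Perimeter = 62.32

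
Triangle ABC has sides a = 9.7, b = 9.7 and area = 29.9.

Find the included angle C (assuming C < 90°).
Area = ½·a·b·sin(C)  ⇒  sin(C) = 2·Area/(a·b) = 2·29.9/(9.7·9.7) = 59.8/94.09 ≈ 0.635562
C = arcsin(0.635562) ≈ 39.4617° (taking the acute solution since C < 90°)

C = 39.46°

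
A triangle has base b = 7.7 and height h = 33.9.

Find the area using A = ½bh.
A = ½·b·h = ½·7.7·33.9 = ½·261.03 = 130.515

Area = 130.515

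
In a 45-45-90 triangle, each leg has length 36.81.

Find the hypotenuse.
In a 45-45-90 triangle the sides are in ratio 1 : 1 : √2, so hypotenuse = leg·√2.
Hypotenuse = 36.81·√2 ≈ 36.81·1.41421 ≈ 52.0572

Hypotenuse = 36.81√2 = 52.06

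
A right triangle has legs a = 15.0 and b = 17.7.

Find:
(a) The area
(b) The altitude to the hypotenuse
(a) The legs are perpendicular, so Area = ½·a·b = ½·15.0·17.7 = ½·265.5 = 132.75
(b) Hypotenuse c = √(a² + b²) = √(225 + 313.29) = √538.29 ≈ 23.2011
    Area = ½·c·h_c  ⇒  h_c = 2·Area/c = 265.5/23.2011 ≈ 11.4434

Area = 132.75, h_c = 11.44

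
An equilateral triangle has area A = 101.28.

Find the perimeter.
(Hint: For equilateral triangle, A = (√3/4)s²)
A = (√3/4)s²  ⇒  s² = 4A/√3 = 4·101.28/√3 = 405.12/1.73205 ≈ 233.896
s ≈ √233.896 ≈ 15.2937
Perimeter = 3s ≈ 3·15.2937 ≈ 45.881

Perimeter = 45.88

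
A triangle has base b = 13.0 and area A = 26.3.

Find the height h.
A = ½·b·h  ⇒  h = 2A/b = 2·26.3/13.0 = 52.6/13.0 ≈ 4.04615

h = 4.046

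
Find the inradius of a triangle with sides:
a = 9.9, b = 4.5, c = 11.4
r = Area/s where s is the semi-perimeter.
s = (9.9 + 4.5 + 11.4)/2 = 25.8/2 = 12.9
Area = √(s(s−a)(s−b)(s−c)) = √(12.9·3·8.4·1.5) ≈ √487.62 ≈ 22.0821
r ≈ 22.0821/12.9 ≈ 1.71179

r = 1.712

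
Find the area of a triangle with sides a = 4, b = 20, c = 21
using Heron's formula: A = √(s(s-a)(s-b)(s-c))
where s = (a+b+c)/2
s = (4 + 20 + 21)/2 = 45/2 = 22.5
s − a = 18.5, s − b = 2.5, s − c = 1.5
s(s−a)(s−b)(s−c) = 22.5·18.5·2.5·1.5 = 1560.9375
Area = √1560.9375 ≈ 39.5087

s = 22.5, Area = 39.51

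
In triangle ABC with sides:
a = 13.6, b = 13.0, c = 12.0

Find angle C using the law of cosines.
c² = a² + b² − 2ab·cos(C)  ⇒  cos(C) = (a² + b² − c²)/(2ab)
cos(C) = (13.6² + 13.0² − 12.0²)/(2·13.6·13.0) = (184.96 + 169 − 144)/353.6 = 209.96/353.6 ≈ 0.593778
C = arccos(0.593778) ≈ 53.5744°

C = 53.57°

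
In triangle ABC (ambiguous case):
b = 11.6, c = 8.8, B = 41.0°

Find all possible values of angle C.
b/sin(B) = c/sin(C)  ⇒  sin(C) = c·sin(B)/b = 8.8·sin(41.0°)/11.6
sin(41.0°) ≈ 0.656059
sin(C) ≈ 8.8·0.656059/11.6 ≈ 5.77332/11.6 ≈ 0.4977
Candidate 1: C₁ = arcsin(0.4977) ≈ 29.8479°  →  A = 180° − 41.0° − 29.8479° ≈ 109.152° > 0, valid
Candidate 2: C₂ = 180° − C₁ ≈ 150.152°  →  A = 180° − 41.0° − 150.152° ≈ -11.1521° ≤ 0, not a valid triangle

C = 29.85° (one solution)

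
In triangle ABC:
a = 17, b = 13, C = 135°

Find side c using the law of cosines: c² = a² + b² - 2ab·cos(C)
c² = 17² + 13² − 2·17·13·cos(135°)
cos(135°) ≈ -0.707107
c² ≈ 289 + 169 − 442·(-0.707107) ≈ 458 + 312.541 ≈ 770.541
c ≈ √770.541 ≈ 27.7586

c = 27.76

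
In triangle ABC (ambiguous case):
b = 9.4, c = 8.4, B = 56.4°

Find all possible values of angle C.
b/sin(B) = c/sin(C)  ⇒  sin(C) = c·sin(B)/b = 8.4·sin(56.4°)/9.4
sin(56.4°) ≈ 0.832921
sin(C) ≈ 8.4·0.832921/9.4 ≈ 6.99654/9.4 ≈ 0.744313
Candidate 1: C₁ = arcsin(0.744313) ≈ 48.1001°  →  A = 180° − 56.4° − 48.1001° ≈ 75.4999° > 0, valid
Candidate 2: C₂ = 180° − C₁ ≈ 131.9°  →  A = 180° − 56.4° − 131.9° ≈ -8.2999° ≤ 0, not a valid triangle

C = 48.1° (one solution)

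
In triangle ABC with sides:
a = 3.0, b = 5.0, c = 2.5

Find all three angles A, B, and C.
Law of cosines for each angle (a² = 9, b² = 25, c² = 6.25):
cos(A) = (b² + c² − a²)/(2bc) = (25 + 6.25 − 9)/(2·5.0·2.5) = 22.25/25 ≈ 0.89  ⇒  A ≈ 27.1268°
cos(B) = (a² + c² − b²)/(2ac) = (9 + 6.25 − 25)/(2·3.0·2.5) = -9.75/15 ≈ -0.65  ⇒  B ≈ 130.542°
cos(C) = (a² + b² − c²)/(2ab) = (9 + 25 − 6.25)/(2·3.0·5.0) = 27.75/30 ≈ 0.925  ⇒  C ≈ 22.3316°
Check: A + B + C ≈ 180°

A = 27.13°, B = 130.5°, C = 22.33°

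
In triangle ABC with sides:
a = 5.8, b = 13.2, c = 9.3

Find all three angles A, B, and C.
Law of cosines for each angle (a² = 33.64, b² = 174.24, c² = 86.49):
cos(A) = (b² + c² − a²)/(2bc) = (174.24 + 86.49 − 33.64)/(2·13.2·9.3) = 227.09/245.52 ≈ 0.924935  ⇒  A ≈ 22.3415°
cos(B) = (a² + c² − b²)/(2ac) = (33.64 + 86.49 − 174.24)/(2·5.8·9.3) = -54.11/107.88 ≈ -0.501576  ⇒  B ≈ 120.104°
cos(C) = (a² + b² − c²)/(2ab) = (33.64 + 174.24 − 86.49)/(2·5.8·13.2) = 121.39/153.12 ≈ 0.792777  ⇒  C ≈ 37.5542°
Check: A + B + C ≈ 180°

A = 22.34°, B = 120.1°, C = 37.55°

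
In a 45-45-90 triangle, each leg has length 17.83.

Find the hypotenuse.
In a 45-45-90 triangle the sides are in ratio 1 : 1 : √2, so hypotenuse = leg·√2.
Hypotenuse = 17.83·√2 ≈ 17.83·1.41421 ≈ 25.2154

Hypotenuse = 17.83√2 = 25.22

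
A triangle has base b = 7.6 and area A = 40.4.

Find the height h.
A = ½·b·h  ⇒  h = 2A/b = 2·40.4/7.6 = 80.8/7.6 ≈ 10.6316

h = 10.63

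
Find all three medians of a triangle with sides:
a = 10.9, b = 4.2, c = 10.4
Median formula: m_a = ½√(2b² + 2c² − a²) (and cyclically). a² = 118.81, b² = 17.64, c² = 108.16.
m_a = ½√(2·17.64 + 2·108.16 − 118.81) = ½√132.79 ≈ ½·11.5235 ≈ 5.76173
m_b = ½√(2·118.81 + 2·108.16 − 17.64) = ½√436.3 ≈ ½·20.8878 ≈ 10.4439
m_c = ½√(2·118.81 + 2·17.64 − 108.16) = ½√164.74 ≈ ½·12.8351 ≈ 6.41755

m_a = 5.762, m_b = 10.44, m_c = 6.418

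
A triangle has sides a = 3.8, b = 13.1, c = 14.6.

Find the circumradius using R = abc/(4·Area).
First find the area with Heron's formula.
s = (3.8 + 13.1 + 14.6)/2 = 15.75
Area = √(s(s−a)(s−b)(s−c)) = √(15.75·11.95·2.65·1.15) ≈ √573.578 ≈ 23.9495
abc = 3.8·13.1·14.6 = 726.788
R = abc/(4·Area) ≈ 726.788/(4·23.9495) = 726.788/95.7979 ≈ 7.58668

R = 7.587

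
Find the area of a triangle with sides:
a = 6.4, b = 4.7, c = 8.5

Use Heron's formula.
s = (6.4 + 4.7 + 8.5)/2 = 19.6/2 = 9.8
s − a = 3.4, s − b = 5.1, s − c = 1.3
s(s−a)(s−b)(s−c) = 9.8·3.4·5.1·1.3 ≈ 220.912
Area = √220.912 ≈ 14.8631

Area = 14.86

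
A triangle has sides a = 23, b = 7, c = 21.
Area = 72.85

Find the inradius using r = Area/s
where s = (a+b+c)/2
s = (23 + 7 + 21)/2 = 51/2 = 25.5
r = Area/s = 72.85/25.5 ≈ 2.85686

r = 2.857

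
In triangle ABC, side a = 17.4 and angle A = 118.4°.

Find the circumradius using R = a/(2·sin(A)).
R = a/(2·sin(A)) = 17.4/(2·sin(118.4°))
sin(118.4°) ≈ 0.879649
R ≈ 17.4/(2·0.879649) = 17.4/1.7593 ≈ 9.89031

R = 9.89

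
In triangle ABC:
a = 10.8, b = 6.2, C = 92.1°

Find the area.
Two sides and the included angle (SAS): A = ½·a·b·sin(C) = ½·10.8·6.2·sin(92.1°)
sin(92.1°) ≈ 0.999328
A ≈ ½·66.96·0.999328 = 33.48·0.999328 ≈ 33.4575

Area = 33.46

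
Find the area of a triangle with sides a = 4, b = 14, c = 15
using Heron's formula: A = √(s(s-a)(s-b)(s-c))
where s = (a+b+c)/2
s = (4 + 14 + 15)/2 = 33/2 = 16.5
s − a = 12.5, s − b = 2.5, s − c = 1.5
s(s−a)(s−b)(s−c) = 16.5·12.5·2.5·1.5 = 773.4375
Area = √773.4375 ≈ 27.8107

s = 16.5, Area = 27.81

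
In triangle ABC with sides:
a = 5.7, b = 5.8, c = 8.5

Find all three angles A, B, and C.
Law of cosines for each angle (a² = 32.49, b² = 33.64, c² = 72.25):
cos(A) = (b² + c² − a²)/(2bc) = (33.64 + 72.25 − 32.49)/(2·5.8·8.5) = 73.4/98.6 ≈ 0.744422  ⇒  A ≈ 41.8905°
cos(B) = (a² + c² − b²)/(2ac) = (32.49 + 72.25 − 33.64)/(2·5.7·8.5) = 71.1/96.9 ≈ 0.733746  ⇒  B ≈ 42.7986°
cos(C) = (a² + b² − c²)/(2ab) = (32.49 + 33.64 − 72.25)/(2·5.7·5.8) = -6.12/66.12 ≈ -0.092559  ⇒  C ≈ 95.3108°
Check: A + B + C ≈ 180°

A = 41.89°, B = 42.8°, C = 95.31°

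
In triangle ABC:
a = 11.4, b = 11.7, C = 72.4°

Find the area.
Two sides and the included angle (SAS): A = ½·a·b·sin(C) = ½·11.4·11.7·sin(72.4°)
sin(72.4°) ≈ 0.953191
A ≈ ½·133.38·0.953191 = 66.69·0.953191 ≈ 63.5683

Area = 63.57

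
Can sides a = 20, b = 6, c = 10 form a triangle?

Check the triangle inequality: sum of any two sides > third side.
a + b vs c: 20 + 6 = 26 > 10  ✓
a + c vs b: 20 + 10 = 30 > 6  ✓
b + c vs a: 6 + 10 = 16 ≤ 20  ✗

No: 6 + 10 = 16 is not > 20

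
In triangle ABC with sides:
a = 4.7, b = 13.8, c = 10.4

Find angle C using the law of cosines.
c² = a² + b² − 2ab·cos(C)  ⇒  cos(C) = (a² + b² − c²)/(2ab)
cos(C) = (4.7² + 13.8² − 10.4²)/(2·4.7·13.8) = (22.09 + 190.44 − 108.16)/129.72 = 104.37/129.72 ≈ 0.804579
C = arccos(0.804579) ≈ 36.4304°

C = 36.43°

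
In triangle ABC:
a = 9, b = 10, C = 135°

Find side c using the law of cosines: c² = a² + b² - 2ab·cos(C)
c² = 9² + 10² − 2·9·10·cos(135°)
cos(135°) ≈ -0.707107
c² ≈ 81 + 100 − 180·(-0.707107) ≈ 181 + 127.279 ≈ 308.279
c ≈ √308.279 ≈ 17.5579

c = 17.56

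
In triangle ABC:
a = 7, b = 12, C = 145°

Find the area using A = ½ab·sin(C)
A = ½·a·b·sin(C) = ½·7·12·sin(145°)
sin(145°) ≈ 0.573576
A ≈ ½·84·0.573576 = 42·0.573576 ≈ 24.0902

Area = 24.09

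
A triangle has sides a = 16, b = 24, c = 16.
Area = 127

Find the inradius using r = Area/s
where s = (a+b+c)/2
s = (16 + 24 + 16)/2 = 56/2 = 28
r = Area/s = 127/28 ≈ 4.53571

r = 4.536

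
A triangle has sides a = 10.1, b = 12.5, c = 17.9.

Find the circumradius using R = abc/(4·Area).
First find the area with Heron's formula.
s = (10.1 + 12.5 + 17.9)/2 = 20.25
Area = √(s(s−a)(s−b)(s−c)) = √(20.25·10.15·7.75·2.35) ≈ √3743.35 ≈ 61.1829
abc = 10.1·12.5·17.9 = 2259.875
R = abc/(4·Area) ≈ 2259.875/(4·61.1829) = 2259.875/244.732 ≈ 9.23409

R = 9.234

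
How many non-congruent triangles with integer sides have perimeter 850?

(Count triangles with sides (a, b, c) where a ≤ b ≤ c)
Let a ≤ b ≤ c with a + b + c = 850. The only binding inequality is a + b > c, i.e. 850 − c > c, so c < 850/2; and c ≥ 850/3 since c is the largest side.
So 284 ≤ c ≤ 424. For each c, b runs from ⌈(850 − c)/2⌉ up to c (then a = 850 − b − c satisfies 1 ≤ a ≤ b automatically), giving c − ⌈(850 − c)/2⌉ + 1 choices.
Summing over c: 2 + 3 + 5 + 6 + … + 210 + 212  (141 terms, c = 284, …, 424) = 15052
Check (closed form: nearest integer to p²/48 for even p, (p+3)²/48 for odd p): 850²/48 = 722500/48 ≈ 15052.08 → 15052

15052 triangles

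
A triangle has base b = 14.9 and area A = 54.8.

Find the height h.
A = ½·b·h  ⇒  h = 2A/b = 2·54.8/14.9 = 109.6/14.9 ≈ 7.3557

h = 7.356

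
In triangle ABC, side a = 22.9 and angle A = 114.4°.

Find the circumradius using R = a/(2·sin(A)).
R = a/(2·sin(A)) = 22.9/(2·sin(114.4°))
sin(114.4°) ≈ 0.910684
R ≈ 22.9/(2·0.910684) = 22.9/1.82137 ≈ 12.573

R = 12.57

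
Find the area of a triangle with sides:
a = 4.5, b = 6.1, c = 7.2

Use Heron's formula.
s = (4.5 + 6.1 + 7.2)/2 = 17.8/2 = 8.9
s − a = 4.4, s − b = 2.8, s − c = 1.7
s(s−a)(s−b)(s−c) = 8.9·4.4·2.8·1.7 ≈ 186.402
Area = √186.402 ≈ 13.6529

Area = 13.65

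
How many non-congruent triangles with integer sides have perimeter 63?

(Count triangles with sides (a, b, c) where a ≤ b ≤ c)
Let a ≤ b ≤ c with a + b + c = 63. The only binding inequality is a + b > c, i.e. 63 − c > c, so c < 63/2; and c ≥ 63/3 since c is the largest side.
So 21 ≤ c ≤ 31. For each c, b runs from ⌈(63 − c)/2⌉ up to c (then a = 63 − b − c satisfies 1 ≤ a ≤ b automatically), giving c − ⌈(63 − c)/2⌉ + 1 choices.
Summing over c: 1 + 2 + 4 + 5 + 7 + 8 + 10 + 11 + 13 + 14 + 16 = 91
Check (closed form: nearest integer to p²/48 for even p, (p+3)²/48 for odd p): (63+3)²/48 = 66²/48 = 4356/48 ≈ 90.75 → 91

91 triangles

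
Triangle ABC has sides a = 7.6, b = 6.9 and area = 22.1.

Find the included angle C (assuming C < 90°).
Area = ½·a·b·sin(C)  ⇒  sin(C) = 2·Area/(a·b) = 2·22.1/(7.6·6.9) = 44.2/52.44 ≈ 0.842868
C = arcsin(0.842868) ≈ 57.4442° (taking the acute solution since C < 90°)

C = 57.44°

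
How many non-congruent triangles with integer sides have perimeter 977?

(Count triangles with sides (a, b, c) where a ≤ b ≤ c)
Let a ≤ b ≤ c with a + b + c = 977. The only binding inequality is a + b > c, i.e. 977 − c > c, so c < 977/2; and c ≥ 977/3 since c is the largest side.
So 326 ≤ c ≤ 488. For each c, b runs from ⌈(977 − c)/2⌉ up to c (then a = 977 − b − c satisfies 1 ≤ a ≤ b automatically), giving c − ⌈(977 − c)/2⌉ + 1 choices.
Summing over c: 1 + 3 + 4 + 6 + … + 243 + 244  (163 terms, c = 326, …, 488) = 20008
Check (closed form: nearest integer to p²/48 for even p, (p+3)²/48 for odd p): (977+3)²/48 = 980²/48 = 960400/48 ≈ 20008.33 → 20008

20008 triangles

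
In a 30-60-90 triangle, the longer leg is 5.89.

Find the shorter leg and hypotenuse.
In a 30-60-90 triangle the sides are in ratio 1 : √3 : 2, so short leg = long leg/√3 and hypotenuse = 2·(short leg).
Short leg = 5.89/√3 ≈ 5.89/1.73205 ≈ 3.40059
Hypotenuse = 2·3.40059 ≈ 6.80119

Short leg = 3.401, Hypotenuse = 6.801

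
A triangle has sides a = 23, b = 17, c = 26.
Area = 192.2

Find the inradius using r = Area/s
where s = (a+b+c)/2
s = (23 + 17 + 26)/2 = 66/2 = 33
r = Area/s = 192.2/33 ≈ 5.82424

r = 5.824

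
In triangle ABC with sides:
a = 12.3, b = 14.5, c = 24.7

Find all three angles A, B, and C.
Law of cosines for each angle (a² = 151.29, b² = 210.25, c² = 610.09):
cos(A) = (b² + c² − a²)/(2bc) = (210.25 + 610.09 − 151.29)/(2·14.5·24.7) = 669.05/716.3 ≈ 0.934036  ⇒  A ≈ 20.927°
cos(B) = (a² + c² − b²)/(2ac) = (151.29 + 610.09 − 210.25)/(2·12.3·24.7) = 551.13/607.62 ≈ 0.907031  ⇒  B ≈ 24.9018°
cos(C) = (a² + b² − c²)/(2ab) = (151.29 + 210.25 − 610.09)/(2·12.3·14.5) = -248.55/356.7 ≈ -0.696804  ⇒  C ≈ 134.171°
Check: A + B + C ≈ 180°

A = 20.93°, B = 24.9°, C = 134.2°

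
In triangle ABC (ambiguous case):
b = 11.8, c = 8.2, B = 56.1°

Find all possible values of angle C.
b/sin(B) = c/sin(C)  ⇒  sin(C) = c·sin(B)/b = 8.2·sin(56.1°)/11.8
sin(56.1°) ≈ 0.830012
sin(C) ≈ 8.2·0.830012/11.8 ≈ 6.8061/11.8 ≈ 0.576788
Candidate 1: C₁ = arcsin(0.576788) ≈ 35.225°  →  A = 180° − 56.1° − 35.225° ≈ 88.675° > 0, valid
Candidate 2: C₂ = 180° − C₁ ≈ 144.775°  →  A = 180° − 56.1° − 144.775° ≈ -20.875° ≤ 0, not a valid triangle

C = 35.22° (one solution)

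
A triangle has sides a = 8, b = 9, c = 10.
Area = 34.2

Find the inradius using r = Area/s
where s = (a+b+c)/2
s = (8 + 9 + 10)/2 = 27/2 = 13.5
r = Area/s = 34.2/13.5 ≈ 2.53333

r = 2.533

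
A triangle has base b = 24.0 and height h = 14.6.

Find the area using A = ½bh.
A = ½·b·h = ½·24.0·14.6 = ½·350.4 = 175.2

Area = 175.2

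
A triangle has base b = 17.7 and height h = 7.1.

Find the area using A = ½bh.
A = ½·b·h = ½·17.7·7.1 = ½·125.67 = 62.835

Area = 62.835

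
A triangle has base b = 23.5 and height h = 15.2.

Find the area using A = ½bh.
A = ½·b·h = ½·23.5·15.2 = ½·357.2 = 178.6

Area = 178.6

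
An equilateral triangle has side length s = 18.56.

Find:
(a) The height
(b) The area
(a) The height splits the triangle into two 30-60-90 halves: h = s·√3/2 = 18.56·1.73205/2 ≈ 32.1469/2 ≈ 16.0734
(b) Area = (√3/4)·s² = (√3/4)·18.56² = (√3/4)·344.4736 ≈ 0.433013·344.4736 ≈ 149.161

Height = 16.07, Area = 149.2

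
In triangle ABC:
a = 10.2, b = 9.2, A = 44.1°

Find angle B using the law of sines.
a/sin(A) = b/sin(B)  ⇒  sin(B) = b·sin(A)/a = 9.2·sin(44.1°)/10.2
sin(44.1°) ≈ 0.695913
sin(B) ≈ 9.2·0.695913/10.2 ≈ 6.4024/10.2 ≈ 0.627686
B = arcsin(0.627686) ≈ 38.8796°
(Since b ≤ a we need B ≤ A, so the obtuse alternative 180° − 38.8796° ≈ 141.12° is rejected.)

B = 38.88°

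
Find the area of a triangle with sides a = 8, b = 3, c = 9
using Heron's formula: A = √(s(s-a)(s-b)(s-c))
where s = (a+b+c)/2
s = (8 + 3 + 9)/2 = 20/2 = 10
s − a = 2, s − b = 7, s − c = 1
s(s−a)(s−b)(s−c) = 10·2·7·1 = 140
Area = √140 ≈ 11.8322

s = 10.0, Area = 11.83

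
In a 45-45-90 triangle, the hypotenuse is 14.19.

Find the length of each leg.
In a 45-45-90 triangle hypotenuse = leg·√2, so leg = hypotenuse/√2.
Leg = 14.19/√2 ≈ 14.19/1.41421 ≈ 10.0338

Each leg = 10.03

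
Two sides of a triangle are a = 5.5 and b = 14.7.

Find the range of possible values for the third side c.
Triangle inequality: |a − b| < c < a + b
|a − b| = |5.5 − 14.7| = 9.2
a + b = 5.5 + 14.7 = 20.2

9.2 < c < 20.2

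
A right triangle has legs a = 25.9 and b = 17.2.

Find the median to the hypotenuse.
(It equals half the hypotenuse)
Hypotenuse c = √(a² + b²) = √(670.81 + 295.84) = √966.65 ≈ 31.091
Median to hypotenuse = c/2 ≈ 31.091/2 ≈ 15.5455

Median = 15.55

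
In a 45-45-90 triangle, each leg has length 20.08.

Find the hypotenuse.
In a 45-45-90 triangle the sides are in ratio 1 : 1 : √2, so hypotenuse = leg·√2.
Hypotenuse = 20.08·√2 ≈ 20.08·1.41421 ≈ 28.3974

Hypotenuse = 20.08√2 = 28.4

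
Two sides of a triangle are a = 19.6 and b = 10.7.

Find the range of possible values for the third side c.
Triangle inequality: |a − b| < c < a + b
|a − b| = |19.6 − 10.7| = 8.9
a + b = 19.6 + 10.7 = 30.3

8.9 < c < 30.3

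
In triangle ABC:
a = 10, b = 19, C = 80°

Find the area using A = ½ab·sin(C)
A = ½·a·b·sin(C) = ½·10·19·sin(80°)
sin(80°) ≈ 0.984808
A ≈ ½·190·0.984808 = 95·0.984808 ≈ 93.5567

Area = 93.56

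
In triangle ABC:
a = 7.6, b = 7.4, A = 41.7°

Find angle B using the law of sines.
a/sin(A) = b/sin(B)  ⇒  sin(B) = b·sin(A)/a = 7.4·sin(41.7°)/7.6
sin(41.7°) ≈ 0.66523
sin(B) ≈ 7.4·0.66523/7.6 ≈ 4.9227/7.6 ≈ 0.647724
B = arcsin(0.647724) ≈ 40.3702°
(Since b ≤ a we need B ≤ A, so the obtuse alternative 180° − 40.3702° ≈ 139.63° is rejected.)

B = 40.37°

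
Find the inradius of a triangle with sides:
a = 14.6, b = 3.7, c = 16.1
r = Area/s where s is the semi-perimeter.
s = (14.6 + 3.7 + 16.1)/2 = 34.4/2 = 17.2
Area = √(s(s−a)(s−b)(s−c)) = √(17.2·2.6·13.5·1.1) ≈ √664.092 ≈ 25.77
r ≈ 25.77/17.2 ≈ 1.49825

r = 1.498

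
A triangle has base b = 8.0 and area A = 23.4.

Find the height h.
A = ½·b·h  ⇒  h = 2A/b = 2·23.4/8.0 = 46.8/8.0 ≈ 5.85

h = 5.85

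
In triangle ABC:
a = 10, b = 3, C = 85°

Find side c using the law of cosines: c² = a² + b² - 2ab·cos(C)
c² = 10² + 3² − 2·10·3·cos(85°)
cos(85°) ≈ 0.0871557
c² ≈ 100 + 9 − 60·(0.0871557) ≈ 109 − 5.22934 ≈ 103.771
c ≈ √103.771 ≈ 10.1868

c = 10.19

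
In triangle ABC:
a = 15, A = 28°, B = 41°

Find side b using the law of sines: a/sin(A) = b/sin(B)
a/sin(A) = b/sin(B)  ⇒  b = a·sin(B)/sin(A) = 15·sin(41°)/sin(28°)
sin(41°) ≈ 0.656059, sin(28°) ≈ 0.469472
b ≈ 15·0.656059/0.469472 ≈ 9.84089/0.469472 ≈ 20.9616

b = 20.96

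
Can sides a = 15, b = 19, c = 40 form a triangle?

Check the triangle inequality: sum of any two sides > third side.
a + b vs c: 15 + 19 = 34 ≤ 40  ✗
a + c vs b: 15 + 40 = 55 > 19  ✓
b + c vs a: 19 + 40 = 59 > 15  ✓

No: 15 + 19 = 34 is not > 40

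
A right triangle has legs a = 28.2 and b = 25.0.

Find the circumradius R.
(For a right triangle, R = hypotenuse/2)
Hypotenuse c = √(a² + b²) = √(795.24 + 625) = √1420.24 ≈ 37.6861
R = c/2 ≈ 37.6861/2 ≈ 18.843

R = 18.84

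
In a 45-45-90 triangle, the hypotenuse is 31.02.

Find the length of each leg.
In a 45-45-90 triangle hypotenuse = leg·√2, so leg = hypotenuse/√2.
Leg = 31.02/√2 ≈ 31.02/1.41421 ≈ 21.9345

Each leg = 21.93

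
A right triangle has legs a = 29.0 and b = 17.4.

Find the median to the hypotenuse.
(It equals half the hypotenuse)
Hypotenuse c = √(a² + b²) = √(841 + 302.76) = √1143.76 ≈ 33.8195
Median to hypotenuse = c/2 ≈ 33.8195/2 ≈ 16.9098

Median = 16.91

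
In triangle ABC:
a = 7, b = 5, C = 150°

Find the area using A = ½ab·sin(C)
A = ½·a·b·sin(C) = ½·7·5·sin(150°)
sin(150°) ≈ 0.5
A ≈ ½·35·0.5 = 17.5·0.5 ≈ 8.75

Area = 8.75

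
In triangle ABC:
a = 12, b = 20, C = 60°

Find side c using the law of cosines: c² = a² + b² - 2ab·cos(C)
c² = 12² + 20² − 2·12·20·cos(60°)
cos(60°) ≈ 0.5
c² ≈ 144 + 400 − 480·(0.5) ≈ 544 − 240 ≈ 304
c ≈ √304 ≈ 17.4356

c = 17.44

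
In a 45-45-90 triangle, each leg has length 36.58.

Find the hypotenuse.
In a 45-45-90 triangle the sides are in ratio 1 : 1 : √2, so hypotenuse = leg·√2.
Hypotenuse = 36.58·√2 ≈ 36.58·1.41421 ≈ 51.7319

Hypotenuse = 36.58√2 = 51.73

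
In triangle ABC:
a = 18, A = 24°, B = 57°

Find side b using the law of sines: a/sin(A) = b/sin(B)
a/sin(A) = b/sin(B)  ⇒  b = a·sin(B)/sin(A) = 18·sin(57°)/sin(24°)
sin(57°) ≈ 0.838671, sin(24°) ≈ 0.406737
b ≈ 18·0.838671/0.406737 ≈ 15.0961/0.406737 ≈ 37.1151

b = 37.12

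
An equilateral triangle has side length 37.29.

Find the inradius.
r = Area/s with s the semi-perimeter.
Area = (√3/4)·37.29² = (√3/4)·1390.5441 ≈ 0.433013·1390.5441 ≈ 602.123
s = 3·37.29/2 = 55.935
r ≈ 602.123/55.935 ≈ 10.7647
(Equivalently r = side/(2√3) = 37.29/3.4641 ≈ 10.7647.)

r = 10.76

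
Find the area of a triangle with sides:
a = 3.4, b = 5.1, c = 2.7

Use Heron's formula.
s = (3.4 + 5.1 + 2.7)/2 = 11.2/2 = 5.6
s − a = 2.2, s − b = 0.5, s − c = 2.9
s(s−a)(s−b)(s−c) = 5.6·2.2·0.5·2.9 ≈ 17.864
Area = √17.864 ≈ 4.22658

Area = 4.227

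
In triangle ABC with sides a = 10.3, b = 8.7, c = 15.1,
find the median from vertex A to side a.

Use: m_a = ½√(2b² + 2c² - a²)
m_a = ½√(2·8.7² + 2·15.1² − 10.3²) = ½√(2·75.69 + 2·228.01 − 106.09) = ½√(151.38 + 456.02 − 106.09) = ½√501.31
√501.31 ≈ 22.39, so m_a ≈ 11.195

m_a = 11.19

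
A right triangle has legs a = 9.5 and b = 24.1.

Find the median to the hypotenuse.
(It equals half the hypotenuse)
Hypotenuse c = √(a² + b²) = √(90.25 + 580.81) = √671.06 ≈ 25.9048
Median to hypotenuse = c/2 ≈ 25.9048/2 ≈ 12.9524

Median = 12.95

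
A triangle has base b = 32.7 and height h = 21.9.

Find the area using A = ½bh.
A = ½·b·h = ½·32.7·21.9 = ½·716.13 = 358.065

Area = 358.065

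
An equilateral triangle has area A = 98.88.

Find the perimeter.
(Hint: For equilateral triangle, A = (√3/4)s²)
A = (√3/4)s²  ⇒  s² = 4A/√3 = 4·98.88/√3 = 395.52/1.73205 ≈ 228.354
s ≈ √228.354 ≈ 15.1114
Perimeter = 3s ≈ 3·15.1114 ≈ 45.3341

Perimeter = 45.33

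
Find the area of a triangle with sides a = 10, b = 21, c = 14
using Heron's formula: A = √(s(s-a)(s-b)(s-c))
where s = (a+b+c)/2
s = (10 + 21 + 14)/2 = 45/2 = 22.5
s − a = 12.5, s − b = 1.5, s − c = 8.5
s(s−a)(s−b)(s−c) = 22.5·12.5·1.5·8.5 = 3585.9375
Area = √3585.9375 ≈ 59.8827

s = 22.5, Area = 59.88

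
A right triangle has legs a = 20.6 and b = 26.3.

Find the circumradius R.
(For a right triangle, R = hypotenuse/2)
Hypotenuse c = √(a² + b²) = √(424.36 + 691.69) = √1116.05 ≈ 33.4073
R = c/2 ≈ 33.4073/2 ≈ 16.7037

R = 16.7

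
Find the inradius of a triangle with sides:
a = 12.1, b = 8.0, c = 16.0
r = Area/s where s is the semi-perimeter.
s = (12.1 + 8.0 + 16.0)/2 = 36.1/2 = 18.05
Area = √(s(s−a)(s−b)(s−c)) = √(18.05·5.95·10.05·2.05) ≈ √2212.66 ≈ 47.0389
r ≈ 47.0389/18.05 ≈ 2.60603

r = 2.606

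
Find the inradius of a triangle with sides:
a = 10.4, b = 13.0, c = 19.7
r = Area/s where s is the semi-perimeter.
s = (10.4 + 13.0 + 19.7)/2 = 43.1/2 = 21.55
Area = √(s(s−a)(s−b)(s−c)) = √(21.55·11.15·8.55·1.85) ≈ √3800.67 ≈ 61.6496
r ≈ 61.6496/21.55 ≈ 2.86077

r = 2.861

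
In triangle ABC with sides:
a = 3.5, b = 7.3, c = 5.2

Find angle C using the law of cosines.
c² = a² + b² − 2ab·cos(C)  ⇒  cos(C) = (a² + b² − c²)/(2ab)
cos(C) = (3.5² + 7.3² − 5.2²)/(2·3.5·7.3) = (12.25 + 53.29 − 27.04)/51.1 = 38.5/51.1 ≈ 0.753425
C = arccos(0.753425) ≈ 41.1121°

C = 41.11°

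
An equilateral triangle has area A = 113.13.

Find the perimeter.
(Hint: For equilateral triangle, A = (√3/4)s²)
A = (√3/4)s²  ⇒  s² = 4A/√3 = 4·113.13/√3 = 452.52/1.73205 ≈ 261.263
s ≈ √261.263 ≈ 16.1636
Perimeter = 3s ≈ 3·16.1636 ≈ 48.4909

Perimeter = 48.49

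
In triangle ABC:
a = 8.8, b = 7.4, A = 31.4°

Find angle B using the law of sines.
a/sin(A) = b/sin(B)  ⇒  sin(B) = b·sin(A)/a = 7.4·sin(31.4°)/8.8
sin(31.4°) ≈ 0.52101
sin(B) ≈ 7.4·0.52101/8.8 ≈ 3.85547/8.8 ≈ 0.438122
B = arcsin(0.438122) ≈ 25.9841°
(Since b ≤ a we need B ≤ A, so the obtuse alternative 180° − 25.9841° ≈ 154.016° is rejected.)

B = 25.98°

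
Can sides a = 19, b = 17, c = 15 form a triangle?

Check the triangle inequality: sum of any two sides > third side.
a + b vs c: 19 + 17 = 36 > 15  ✓
a + c vs b: 19 + 15 = 34 > 17  ✓
b + c vs a: 17 + 15 = 32 > 19  ✓

Yes, triangle inequality satisfied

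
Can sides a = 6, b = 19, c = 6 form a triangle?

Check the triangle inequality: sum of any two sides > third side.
a + b vs c: 6 + 19 = 25 > 6  ✓
a + c vs b: 6 + 6 = 12 ≤ 19  ✗
b + c vs a: 19 + 6 = 25 > 6  ✓

No: 6 + 6 = 12 is not > 19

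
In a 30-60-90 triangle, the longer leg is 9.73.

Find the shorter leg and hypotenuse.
In a 30-60-90 triangle the sides are in ratio 1 : √3 : 2, so short leg = long leg/√3 and hypotenuse = 2·(short leg).
Short leg = 9.73/√3 ≈ 9.73/1.73205 ≈ 5.61762
Hypotenuse = 2·5.61762 ≈ 11.2352

Short leg = 5.618, Hypotenuse = 11.24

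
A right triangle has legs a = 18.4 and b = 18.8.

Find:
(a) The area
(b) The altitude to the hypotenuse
(a) The legs are perpendicular, so Area = ½·a·b = ½·18.4·18.8 = ½·345.92 = 172.96
(b) Hypotenuse c = √(a² + b²) = √(338.56 + 353.44) = √692 ≈ 26.3059
    Area = ½·c·h_c  ⇒  h_c = 2·Area/c = 345.92/26.3059 ≈ 13.1499

Area = 172.96, h_c = 13.15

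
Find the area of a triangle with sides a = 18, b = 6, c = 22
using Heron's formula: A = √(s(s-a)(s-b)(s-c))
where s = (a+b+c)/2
s = (18 + 6 + 22)/2 = 46/2 = 23
s − a = 5, s − b = 17, s − c = 1
s(s−a)(s−b)(s−c) = 23·5·17·1 = 1955
Area = √1955 ≈ 44.2154

s = 23.0, Area = 44.22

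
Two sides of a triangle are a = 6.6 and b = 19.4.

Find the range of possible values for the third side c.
Triangle inequality: |a − b| < c < a + b
|a − b| = |6.6 − 19.4| = 12.8
a + b = 6.6 + 19.4 = 26

12.8 < c < 26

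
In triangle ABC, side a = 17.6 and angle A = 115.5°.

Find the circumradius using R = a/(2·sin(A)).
R = a/(2·sin(A)) = 17.6/(2·sin(115.5°))
sin(115.5°) ≈ 0.902585
R ≈ 17.6/(2·0.902585) = 17.6/1.80517 ≈ 9.74977

R = 9.75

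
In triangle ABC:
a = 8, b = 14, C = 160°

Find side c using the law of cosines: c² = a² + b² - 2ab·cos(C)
c² = 8² + 14² − 2·8·14·cos(160°)
cos(160°) ≈ -0.939693
c² ≈ 64 + 196 − 224·(-0.939693) ≈ 260 + 210.491 ≈ 470.491
c ≈ √470.491 ≈ 21.6908

c = 21.69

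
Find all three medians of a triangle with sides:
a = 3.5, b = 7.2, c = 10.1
Median formula: m_a = ½√(2b² + 2c² − a²) (and cyclically). a² = 12.25, b² = 51.84, c² = 102.01.
m_a = ½√(2·51.84 + 2·102.01 − 12.25) = ½√295.45 ≈ ½·17.1887 ≈ 8.59433
m_b = ½√(2·12.25 + 2·102.01 − 51.84) = ½√176.68 ≈ ½·13.2921 ≈ 6.64605
m_c = ½√(2·12.25 + 2·51.84 − 102.01) = ½√26.17 ≈ ½·5.11566 ≈ 2.55783

m_a = 8.594, m_b = 6.646, m_c = 2.558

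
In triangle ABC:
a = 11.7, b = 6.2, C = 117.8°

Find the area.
Two sides and the included angle (SAS): A = ½·a·b·sin(C) = ½·11.7·6.2·sin(117.8°)
sin(117.8°) ≈ 0.884581
A ≈ ½·72.54·0.884581 = 36.27·0.884581 ≈ 32.0838

Area = 32.08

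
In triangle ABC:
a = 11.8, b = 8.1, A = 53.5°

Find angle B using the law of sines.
a/sin(A) = b/sin(B)  ⇒  sin(B) = b·sin(A)/a = 8.1·sin(53.5°)/11.8
sin(53.5°) ≈ 0.803857
sin(B) ≈ 8.1·0.803857/11.8 ≈ 6.51124/11.8 ≈ 0.5518
B = arcsin(0.5518) ≈ 33.4906°
(Since b ≤ a we need B ≤ A, so the obtuse alternative 180° − 33.4906° ≈ 146.509° is rejected.)

B = 33.49°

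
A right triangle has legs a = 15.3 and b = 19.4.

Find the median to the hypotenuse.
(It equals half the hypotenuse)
Hypotenuse c = √(a² + b²) = √(234.09 + 376.36) = √610.45 ≈ 24.7073
Median to hypotenuse = c/2 ≈ 24.7073/2 ≈ 12.3536

Median = 12.35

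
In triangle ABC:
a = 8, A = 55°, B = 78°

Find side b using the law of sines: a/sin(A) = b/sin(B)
a/sin(A) = b/sin(B)  ⇒  b = a·sin(B)/sin(A) = 8·sin(78°)/sin(55°)
sin(78°) ≈ 0.978148, sin(55°) ≈ 0.819152
b ≈ 8·0.978148/0.819152 ≈ 7.82518/0.819152 ≈ 9.55278

b = 9.553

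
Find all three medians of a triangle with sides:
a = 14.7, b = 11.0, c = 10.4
Median formula: m_a = ½√(2b² + 2c² − a²) (and cyclically). a² = 216.09, b² = 121, c² = 108.16.
m_a = ½√(2·121 + 2·108.16 − 216.09) = ½√242.23 ≈ ½·15.5637 ≈ 7.78187
m_b = ½√(2·216.09 + 2·108.16 − 121) = ½√527.5 ≈ ½·22.9674 ≈ 11.4837
m_c = ½√(2·216.09 + 2·121 − 108.16) = ½√566.02 ≈ ½·23.7912 ≈ 11.8956

m_a = 7.782, m_b = 11.48, m_c = 11.9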